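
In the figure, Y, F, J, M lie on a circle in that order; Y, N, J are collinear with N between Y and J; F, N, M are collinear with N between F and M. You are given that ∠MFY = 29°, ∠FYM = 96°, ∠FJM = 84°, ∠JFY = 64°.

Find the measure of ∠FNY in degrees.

∠FNY = 90°

1. ∠FMY = 55°  [△YFM]
2. ∠FJY = 55°  [same arc YF]
3. ∠FYJ = 61°  [△YFJ]
4. ∠FNY = 90°  [△YNF]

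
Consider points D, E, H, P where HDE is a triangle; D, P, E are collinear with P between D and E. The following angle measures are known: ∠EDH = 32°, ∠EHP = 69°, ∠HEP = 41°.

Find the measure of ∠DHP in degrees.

1. ∠HDP = 32°  [P on ray DE]
2. ∠EPH = 70°  [△HPE]
3. ∠DPH = 110°  [linear pair at P on DE]
4. ∠DHP = 38°  [△HDP]

∠DHP = 38°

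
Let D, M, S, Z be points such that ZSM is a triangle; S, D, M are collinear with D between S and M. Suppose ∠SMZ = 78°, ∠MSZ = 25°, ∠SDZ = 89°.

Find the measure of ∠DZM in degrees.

∠DZM = 11°

1. ∠DMZ = 78°  [D on ray MS]
2. ∠MDZ = 91°  [linear pair at D on SM]
3. ∠DZM = 11°  [△ZDM]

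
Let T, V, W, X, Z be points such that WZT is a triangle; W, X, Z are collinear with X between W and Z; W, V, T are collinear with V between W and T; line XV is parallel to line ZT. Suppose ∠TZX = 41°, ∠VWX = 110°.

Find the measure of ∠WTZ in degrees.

∠WTZ = 29°

1. ∠TZW = 41°  [X on ray ZW]
2. ∠TWZ = 110°  [X on WZ, V on WT]
3. ∠WTZ = 29°  [△WZT]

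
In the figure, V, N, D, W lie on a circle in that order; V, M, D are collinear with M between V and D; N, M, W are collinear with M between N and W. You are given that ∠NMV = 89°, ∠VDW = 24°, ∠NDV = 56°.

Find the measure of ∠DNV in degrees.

∠DNV = 57°

1. ∠VNW = 24°  [same arc VW]
2. ∠DVN = 67°  [△VMN]
3. ∠DNV = 57°  [△VND]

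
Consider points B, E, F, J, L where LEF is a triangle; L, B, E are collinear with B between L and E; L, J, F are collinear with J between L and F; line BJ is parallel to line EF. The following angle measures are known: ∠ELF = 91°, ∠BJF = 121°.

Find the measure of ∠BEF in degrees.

1. ∠BLJ = 91°  [B on LE, J on LF]
2. ∠BJL = 59°  [linear pair at J on LF]
3. ∠JBL = 30°  [△LBJ]
4. ∠EBJ = 150°  [linear pair at B on LE]
5. ∠BEF = 30°  [BJ∥EF, co-interior at E–B]

∠BEF = 30°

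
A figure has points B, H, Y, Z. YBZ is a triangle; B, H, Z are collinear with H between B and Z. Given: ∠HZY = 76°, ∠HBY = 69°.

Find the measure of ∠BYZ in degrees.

1. ∠BZY = 76°  [H on ray ZB]
2. ∠YBZ = 69°  [H on ray BZ]
3. ∠BYZ = 35°  [△YBZ]

∠BYZ = 35°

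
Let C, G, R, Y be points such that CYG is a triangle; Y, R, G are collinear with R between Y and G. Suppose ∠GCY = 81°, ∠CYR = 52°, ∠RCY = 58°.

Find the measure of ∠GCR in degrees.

∠GCR = 23°

1. ∠CRY = 70°  [△CYR]
2. ∠CYG = 52°  [R on ray YG]
3. ∠CRG = 110°  [linear pair at R on YG]
4. ∠CGY = 47°  [△CYG]
5. ∠CGR = 47°  [R on ray GY]
6. ∠GCR = 23°  [△CRG]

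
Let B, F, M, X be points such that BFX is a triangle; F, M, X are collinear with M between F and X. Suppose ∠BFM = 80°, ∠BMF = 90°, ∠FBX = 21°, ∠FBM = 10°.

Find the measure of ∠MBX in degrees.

1. ∠BFX = 80°  [M on ray FX]
2. ∠BMX = 90°  [linear pair at M on FX]
3. ∠BXF = 79°  [△BFX]
4. ∠BXM = 79°  [M on ray XF]
5. ∠MBX = 11°  [△BMX]

∠MBX = 11°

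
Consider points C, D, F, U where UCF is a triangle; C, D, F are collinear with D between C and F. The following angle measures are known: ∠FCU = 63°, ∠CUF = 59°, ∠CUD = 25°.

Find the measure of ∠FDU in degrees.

∠FDU = 88°

1. ∠DCU = 63°  [D on ray CF]
2. ∠CDU = 92°  [△UCD]
3. ∠FDU = 88°  [linear pair at D on CF]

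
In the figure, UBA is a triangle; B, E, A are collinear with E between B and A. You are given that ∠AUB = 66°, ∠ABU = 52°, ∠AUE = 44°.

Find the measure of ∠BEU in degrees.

∠BEU = 106°

1. ∠BAU = 62°  [△UBA]
2. ∠EAU = 62°  [E on ray AB]
3. ∠AEU = 74°  [△UEA]
4. ∠BEU = 106°  [linear pair at E on BA]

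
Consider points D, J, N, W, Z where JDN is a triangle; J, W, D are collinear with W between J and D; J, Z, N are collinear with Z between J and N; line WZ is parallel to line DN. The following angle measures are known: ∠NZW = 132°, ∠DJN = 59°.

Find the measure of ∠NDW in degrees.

∠NDW = 73°

1. ∠JZW = 48°  [linear pair at Z on JN]
2. ∠WJZ = 59°  [W on JD, Z on JN]
3. ∠JWZ = 73°  [△JWZ]
4. ∠DWZ = 107°  [linear pair at W on JD]
5. ∠NDW = 73°  [WZ∥DN, co-interior at D–W]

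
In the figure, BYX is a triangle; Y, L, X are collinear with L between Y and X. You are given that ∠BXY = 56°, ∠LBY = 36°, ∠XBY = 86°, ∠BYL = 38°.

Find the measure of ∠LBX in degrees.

1. ∠BXL = 56°  [L on ray XY]
2. ∠BLY = 106°  [△BYL]
3. ∠BLX = 74°  [linear pair at L on YX]
4. ∠LBX = 50°  [△BLX]

∠LBX = 50°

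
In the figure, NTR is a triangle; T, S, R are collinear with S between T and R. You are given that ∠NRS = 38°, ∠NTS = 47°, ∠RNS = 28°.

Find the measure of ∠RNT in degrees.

∠RNT = 95°

1. ∠NRT = 38°  [S on ray RT]
2. ∠NTR = 47°  [S on ray TR]
3. ∠RNT = 95°  [△NTR]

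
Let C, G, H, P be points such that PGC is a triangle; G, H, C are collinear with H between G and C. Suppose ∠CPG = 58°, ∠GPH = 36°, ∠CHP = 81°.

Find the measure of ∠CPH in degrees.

1. ∠GHP = 99°  [linear pair at H on GC]
2. ∠HGP = 45°  [△PGH]
3. ∠CGP = 45°  [H on ray GC]
4. ∠GCP = 77°  [△PGC]
5. ∠HCP = 77°  [H on ray CG]
6. ∠CPH = 22°  [△PHC]

∠CPH = 22°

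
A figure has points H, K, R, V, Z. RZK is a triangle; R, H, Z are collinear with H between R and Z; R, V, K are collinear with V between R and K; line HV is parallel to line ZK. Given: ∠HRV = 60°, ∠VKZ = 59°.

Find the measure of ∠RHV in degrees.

1. ∠KRZ = 60°  [H on RZ, V on RK]
2. ∠RKZ = 59°  [V on ray KR]
3. ∠KZR = 61°  [△RZK]
4. ∠RHV = 61°  [HV∥ZK, corresponding at H]

∠RHV = 61°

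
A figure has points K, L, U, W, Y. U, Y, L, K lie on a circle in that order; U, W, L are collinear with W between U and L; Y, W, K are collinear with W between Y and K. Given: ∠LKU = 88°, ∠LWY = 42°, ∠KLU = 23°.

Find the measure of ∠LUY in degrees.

∠LUY = 19°

1. ∠UWY = 138°  [linear pair at W on UL]
2. ∠KYU = 23°  [same arc UK]
3. ∠LUY = 19°  [△UWY]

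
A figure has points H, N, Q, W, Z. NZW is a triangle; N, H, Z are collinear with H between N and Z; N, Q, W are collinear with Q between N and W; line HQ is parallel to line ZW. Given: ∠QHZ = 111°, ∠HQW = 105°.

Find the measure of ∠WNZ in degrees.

∠WNZ = 36°

1. ∠NHQ = 69°  [linear pair at H on NZ]
2. ∠HQN = 75°  [linear pair at Q on NW]
3. ∠HNQ = 36°  [△NHQ]
4. ∠WNZ = 36°  [H on NZ, Q on NW]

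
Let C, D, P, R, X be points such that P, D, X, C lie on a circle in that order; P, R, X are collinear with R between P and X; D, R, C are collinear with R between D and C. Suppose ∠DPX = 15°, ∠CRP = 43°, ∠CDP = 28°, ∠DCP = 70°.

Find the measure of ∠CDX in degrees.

1. ∠DRX = 43°  [vertical angles at R]
2. ∠DXP = 70°  [same arc PD]
3. ∠CDX = 67°  [△DRX]

∠CDX = 67°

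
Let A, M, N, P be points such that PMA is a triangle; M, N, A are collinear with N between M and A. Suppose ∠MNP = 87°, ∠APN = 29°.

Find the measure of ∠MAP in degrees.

∠MAP = 58°

1. ∠ANP = 93°  [linear pair at N on MA]
2. ∠NAP = 58°  [△PNA]
3. ∠MAP = 58°  [N on ray AM]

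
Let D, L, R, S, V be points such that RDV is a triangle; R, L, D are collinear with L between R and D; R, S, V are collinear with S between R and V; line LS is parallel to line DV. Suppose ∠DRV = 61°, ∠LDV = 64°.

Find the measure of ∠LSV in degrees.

∠LSV = 125°

1. ∠RDV = 64°  [L on ray DR]
2. ∠DVR = 55°  [△RDV]
3. ∠LSR = 55°  [LS∥DV, corresponding at S]
4. ∠LSV = 125°  [linear pair at S on RV]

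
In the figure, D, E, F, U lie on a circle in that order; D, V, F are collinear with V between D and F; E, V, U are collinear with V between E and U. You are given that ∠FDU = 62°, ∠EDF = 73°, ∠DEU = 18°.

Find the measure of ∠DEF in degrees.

∠DEF = 80°

1. ∠DFU = 18°  [same arc DU]
2. ∠DUF = 100°  [△DFU]
3. ∠DEF = 80°  [cyclic DEFU, opposite ∠E+∠U]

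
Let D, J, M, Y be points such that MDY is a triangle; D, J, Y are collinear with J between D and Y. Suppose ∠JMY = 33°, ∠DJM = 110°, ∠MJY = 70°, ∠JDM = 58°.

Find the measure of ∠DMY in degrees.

∠DMY = 45°

1. ∠JYM = 77°  [△MJY]
2. ∠MDY = 58°  [J on ray DY]
3. ∠DYM = 77°  [J on ray YD]
4. ∠DMY = 45°  [△MDY]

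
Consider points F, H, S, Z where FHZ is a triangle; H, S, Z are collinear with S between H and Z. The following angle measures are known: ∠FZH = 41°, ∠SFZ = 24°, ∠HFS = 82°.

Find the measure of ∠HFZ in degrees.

∠HFZ = 106°

1. ∠FZS = 41°  [S on ray ZH]
2. ∠FSZ = 115°  [△FSZ]
3. ∠FSH = 65°  [linear pair at S on HZ]
4. ∠FHS = 33°  [△FHS]
5. ∠FHZ = 33°  [S on ray HZ]
6. ∠HFZ = 106°  [△FHZ]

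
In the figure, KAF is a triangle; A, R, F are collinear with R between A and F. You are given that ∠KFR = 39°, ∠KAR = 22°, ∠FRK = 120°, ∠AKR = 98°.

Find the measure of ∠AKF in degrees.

1. ∠AFK = 39°  [R on ray FA]
2. ∠FAK = 22°  [R on ray AF]
3. ∠AKF = 119°  [△KAF]

∠AKF = 119°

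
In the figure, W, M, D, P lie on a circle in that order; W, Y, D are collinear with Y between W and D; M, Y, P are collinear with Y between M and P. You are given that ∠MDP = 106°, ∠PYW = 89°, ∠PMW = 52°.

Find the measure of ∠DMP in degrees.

∠DMP = 37°

1. ∠DYP = 91°  [linear pair at Y on WD]
2. ∠PDW = 52°  [same arc WP]
3. ∠DPM = 37°  [△DYP]
4. ∠DMP = 37°  [△MDP]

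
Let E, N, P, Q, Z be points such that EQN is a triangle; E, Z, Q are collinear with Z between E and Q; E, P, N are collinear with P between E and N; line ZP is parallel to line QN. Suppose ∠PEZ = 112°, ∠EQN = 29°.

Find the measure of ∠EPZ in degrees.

∠EPZ = 39°

1. ∠NEQ = 112°  [Z on EQ, P on EN]
2. ∠ENQ = 39°  [△EQN]
3. ∠EPZ = 39°  [ZP∥QN, corresponding at P]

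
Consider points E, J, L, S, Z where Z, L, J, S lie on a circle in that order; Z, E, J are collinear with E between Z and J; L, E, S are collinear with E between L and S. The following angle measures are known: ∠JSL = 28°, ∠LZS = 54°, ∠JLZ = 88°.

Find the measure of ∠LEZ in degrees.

∠LEZ = 90°

1. ∠JZL = 28°  [same arc LJ]
2. ∠LJS = 126°  [cyclic ZLJS, opposite ∠Z+∠J]
3. ∠LJZ = 64°  [△ZLJ]
4. ∠JLS = 26°  [△LJS]
5. ∠JEL = 90°  [△LEJ]
6. ∠LEZ = 90°  [linear pair at E on ZJ]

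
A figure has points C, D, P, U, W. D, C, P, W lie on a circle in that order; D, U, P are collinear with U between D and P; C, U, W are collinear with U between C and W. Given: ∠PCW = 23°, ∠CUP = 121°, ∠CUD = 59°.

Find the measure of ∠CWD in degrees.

1. ∠PDW = 23°  [same arc PW]
2. ∠DUW = 121°  [vertical angles at U]
3. ∠CWD = 36°  [△DUW]

∠CWD = 36°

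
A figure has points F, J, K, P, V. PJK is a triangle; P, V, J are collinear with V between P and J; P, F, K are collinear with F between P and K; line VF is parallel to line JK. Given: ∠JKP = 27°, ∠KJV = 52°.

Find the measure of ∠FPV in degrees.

1. ∠KJP = 52°  [V on ray JP]
2. ∠JPK = 101°  [△PJK]
3. ∠FPV = 101°  [V on PJ, F on PK]

∠FPV = 101°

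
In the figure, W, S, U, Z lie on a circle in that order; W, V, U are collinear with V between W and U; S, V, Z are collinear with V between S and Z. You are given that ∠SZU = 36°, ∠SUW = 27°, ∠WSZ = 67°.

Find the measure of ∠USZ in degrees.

∠USZ = 50°

1. ∠SWU = 36°  [same arc SU]
2. ∠USW = 117°  [△WSU]
3. ∠WUZ = 67°  [same arc WZ]
4. ∠UZW = 63°  [cyclic WSUZ, opposite ∠S+∠Z]
5. ∠UWZ = 50°  [△WUZ]
6. ∠USZ = 50°  [same arc UZ]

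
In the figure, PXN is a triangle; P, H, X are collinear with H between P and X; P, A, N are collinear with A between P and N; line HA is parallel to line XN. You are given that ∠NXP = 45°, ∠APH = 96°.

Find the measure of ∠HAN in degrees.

∠HAN = 141°

1. ∠AHP = 45°  [HA∥XN, corresponding at H]
2. ∠HAP = 39°  [△PHA]
3. ∠HAN = 141°  [linear pair at A on PN]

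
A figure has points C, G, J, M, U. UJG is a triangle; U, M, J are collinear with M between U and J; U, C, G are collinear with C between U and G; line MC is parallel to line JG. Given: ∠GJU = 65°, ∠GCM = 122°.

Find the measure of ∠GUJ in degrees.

∠GUJ = 57°

1. ∠CMU = 65°  [MC∥JG, corresponding at M]
2. ∠MCU = 58°  [linear pair at C on UG]
3. ∠CUM = 57°  [△UMC]
4. ∠GUJ = 57°  [M on UJ, C on UG]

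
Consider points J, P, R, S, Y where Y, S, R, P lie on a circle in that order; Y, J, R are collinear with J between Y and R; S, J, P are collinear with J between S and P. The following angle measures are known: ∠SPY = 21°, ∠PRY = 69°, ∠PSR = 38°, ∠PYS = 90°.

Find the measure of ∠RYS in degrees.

∠RYS = 52°

1. ∠SRY = 21°  [same arc YS]
2. ∠PSY = 69°  [△YSP]
3. ∠RJS = 121°  [△SJR]
4. ∠SJY = 59°  [linear pair at J on YR]
5. ∠RYS = 52°  [△YJS]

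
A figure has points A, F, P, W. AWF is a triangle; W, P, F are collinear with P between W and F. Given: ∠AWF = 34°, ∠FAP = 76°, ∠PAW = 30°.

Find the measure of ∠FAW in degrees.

∠FAW = 106°

1. ∠AWP = 34°  [P on ray WF]
2. ∠APW = 116°  [△AWP]
3. ∠APF = 64°  [linear pair at P on WF]
4. ∠AFP = 40°  [△APF]
5. ∠AFW = 40°  [P on ray FW]
6. ∠FAW = 106°  [△AWF]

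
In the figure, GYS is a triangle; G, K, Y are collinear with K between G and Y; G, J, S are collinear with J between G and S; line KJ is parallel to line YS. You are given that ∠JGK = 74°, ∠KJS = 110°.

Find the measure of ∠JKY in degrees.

1. ∠GJK = 70°  [linear pair at J on GS]
2. ∠GKJ = 36°  [△GKJ]
3. ∠JKY = 144°  [linear pair at K on GY]

∠JKY = 144°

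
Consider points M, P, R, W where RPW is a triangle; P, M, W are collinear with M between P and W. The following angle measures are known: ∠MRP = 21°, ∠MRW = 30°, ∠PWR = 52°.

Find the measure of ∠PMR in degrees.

∠PMR = 82°

1. ∠MWR = 52°  [M on ray WP]
2. ∠RMW = 98°  [△RMW]
3. ∠PMR = 82°  [linear pair at M on PW]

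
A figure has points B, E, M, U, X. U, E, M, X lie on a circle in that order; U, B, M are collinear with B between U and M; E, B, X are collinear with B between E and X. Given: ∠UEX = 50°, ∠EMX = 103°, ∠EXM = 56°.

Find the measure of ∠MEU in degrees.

∠MEU = 71°

1. ∠EUX = 77°  [cyclic UEMX, opposite ∠U+∠M]
2. ∠EUM = 56°  [same arc EM]
3. ∠EXU = 53°  [△UEX]
4. ∠EMU = 53°  [same arc UE]
5. ∠MEU = 71°  [△UEM]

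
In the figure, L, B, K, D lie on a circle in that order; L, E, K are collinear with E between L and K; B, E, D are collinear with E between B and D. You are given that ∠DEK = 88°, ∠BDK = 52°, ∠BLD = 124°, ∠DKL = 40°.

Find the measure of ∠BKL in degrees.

∠BKL = 16°

1. ∠BEL = 88°  [vertical angles at E]
2. ∠BKD = 56°  [cyclic LBKD, opposite ∠L+∠K]
3. ∠BEK = 92°  [linear pair at E on LK]
4. ∠DBK = 72°  [△BKD]
5. ∠BKL = 16°  [△BEK]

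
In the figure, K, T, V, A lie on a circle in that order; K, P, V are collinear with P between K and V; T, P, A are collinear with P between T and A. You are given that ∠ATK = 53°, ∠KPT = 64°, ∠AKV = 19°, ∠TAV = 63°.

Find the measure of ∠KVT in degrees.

∠KVT = 45°

1. ∠TPV = 116°  [linear pair at P on KV]
2. ∠ATV = 19°  [same arc VA]
3. ∠KVT = 45°  [△TPV]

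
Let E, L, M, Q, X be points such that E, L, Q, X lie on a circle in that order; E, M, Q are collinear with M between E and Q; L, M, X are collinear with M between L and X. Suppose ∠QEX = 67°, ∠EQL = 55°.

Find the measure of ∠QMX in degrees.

∠QMX = 122°

1. ∠EXL = 55°  [same arc EL]
2. ∠EMX = 58°  [△EMX]
3. ∠QMX = 122°  [linear pair at M on EQ]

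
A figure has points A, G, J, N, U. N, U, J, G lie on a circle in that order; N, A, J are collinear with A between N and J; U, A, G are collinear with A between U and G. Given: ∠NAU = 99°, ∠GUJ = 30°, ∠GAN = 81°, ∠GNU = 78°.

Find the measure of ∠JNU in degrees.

∠JNU = 48°

1. ∠GNJ = 30°  [same arc JG]
2. ∠NGU = 69°  [△NAG]
3. ∠GUN = 33°  [△NUG]
4. ∠JNU = 48°  [△NAU]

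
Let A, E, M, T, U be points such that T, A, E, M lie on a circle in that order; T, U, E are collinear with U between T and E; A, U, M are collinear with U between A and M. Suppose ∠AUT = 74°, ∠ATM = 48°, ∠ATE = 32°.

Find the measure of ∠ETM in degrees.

∠ETM = 16°

1. ∠EUM = 74°  [vertical angles at U]
2. ∠MAT = 74°  [△TUA]
3. ∠AMT = 58°  [△TAM]
4. ∠MUT = 106°  [linear pair at U on TE]
5. ∠ETM = 16°  [△TUM]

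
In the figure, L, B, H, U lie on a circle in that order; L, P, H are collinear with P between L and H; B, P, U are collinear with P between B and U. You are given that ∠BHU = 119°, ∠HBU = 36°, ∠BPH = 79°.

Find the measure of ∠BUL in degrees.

1. ∠HLU = 36°  [same arc HU]
2. ∠LPU = 79°  [vertical angles at P]
3. ∠BUL = 65°  [△LPU]

∠BUL = 65°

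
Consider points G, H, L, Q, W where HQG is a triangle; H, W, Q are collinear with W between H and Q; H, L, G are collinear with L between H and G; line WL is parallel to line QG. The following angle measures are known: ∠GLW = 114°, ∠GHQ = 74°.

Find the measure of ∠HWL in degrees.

1. ∠HLW = 66°  [linear pair at L on HG]
2. ∠LHW = 74°  [W on HQ, L on HG]
3. ∠HWL = 40°  [△HWL]

∠HWL = 40°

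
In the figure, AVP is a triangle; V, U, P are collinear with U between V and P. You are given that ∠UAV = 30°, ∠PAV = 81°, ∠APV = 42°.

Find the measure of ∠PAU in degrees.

1. ∠AVP = 57°  [△AVP]
2. ∠APU = 42°  [U on ray PV]
3. ∠AVU = 57°  [U on ray VP]
4. ∠AUV = 93°  [△AVU]
5. ∠AUP = 87°  [linear pair at U on VP]
6. ∠PAU = 51°  [△AUP]

∠PAU = 51°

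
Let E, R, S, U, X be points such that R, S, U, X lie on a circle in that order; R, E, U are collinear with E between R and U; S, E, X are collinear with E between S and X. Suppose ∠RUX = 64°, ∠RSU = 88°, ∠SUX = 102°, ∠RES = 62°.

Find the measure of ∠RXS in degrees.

∠RXS = 38°

1. ∠RSX = 64°  [same arc RX]
2. ∠SRX = 78°  [cyclic RSUX, opposite ∠R+∠U]
3. ∠RXS = 38°  [△RSX]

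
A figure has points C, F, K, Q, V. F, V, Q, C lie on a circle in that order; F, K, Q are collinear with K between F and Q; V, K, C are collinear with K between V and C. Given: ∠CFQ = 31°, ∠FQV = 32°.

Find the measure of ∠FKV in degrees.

∠FKV = 63°

1. ∠CVQ = 31°  [same arc QC]
2. ∠QKV = 117°  [△VKQ]
3. ∠FKV = 63°  [linear pair at K on FQ]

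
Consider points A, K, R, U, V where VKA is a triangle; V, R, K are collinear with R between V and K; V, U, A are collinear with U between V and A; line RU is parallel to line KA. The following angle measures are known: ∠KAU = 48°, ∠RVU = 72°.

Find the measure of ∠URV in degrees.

∠URV = 60°

1. ∠KAV = 48°  [U on ray AV]
2. ∠AVK = 72°  [R on VK, U on VA]
3. ∠AKV = 60°  [△VKA]
4. ∠URV = 60°  [RU∥KA, corresponding at R]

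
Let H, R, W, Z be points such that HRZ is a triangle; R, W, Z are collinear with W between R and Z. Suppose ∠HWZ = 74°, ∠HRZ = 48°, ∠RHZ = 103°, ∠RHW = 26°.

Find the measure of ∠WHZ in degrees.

∠WHZ = 77°

1. ∠HZR = 29°  [△HRZ]
2. ∠HZW = 29°  [W on ray ZR]
3. ∠WHZ = 77°  [△HWZ]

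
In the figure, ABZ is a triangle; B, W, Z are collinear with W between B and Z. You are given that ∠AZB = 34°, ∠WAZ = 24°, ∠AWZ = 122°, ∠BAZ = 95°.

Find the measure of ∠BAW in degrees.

1. ∠ABZ = 51°  [△ABZ]
2. ∠AWB = 58°  [linear pair at W on BZ]
3. ∠ABW = 51°  [W on ray BZ]
4. ∠BAW = 71°  [△ABW]

∠BAW = 71°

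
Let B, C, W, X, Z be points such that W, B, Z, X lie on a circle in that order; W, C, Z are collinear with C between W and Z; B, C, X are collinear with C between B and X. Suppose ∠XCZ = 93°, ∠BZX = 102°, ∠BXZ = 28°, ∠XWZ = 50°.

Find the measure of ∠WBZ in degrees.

∠WBZ = 109°

1. ∠BCW = 93°  [vertical angles at C]
2. ∠XBZ = 50°  [△BZX]
3. ∠BWZ = 28°  [same arc BZ]
4. ∠BCZ = 87°  [linear pair at C on WZ]
5. ∠BZW = 43°  [△BCZ]
6. ∠WBZ = 109°  [△WBZ]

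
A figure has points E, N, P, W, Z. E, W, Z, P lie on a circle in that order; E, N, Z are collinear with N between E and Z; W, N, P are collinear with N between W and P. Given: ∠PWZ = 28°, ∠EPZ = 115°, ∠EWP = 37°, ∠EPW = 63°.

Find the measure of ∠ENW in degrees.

∠ENW = 91°

1. ∠EWZ = 65°  [cyclic EWZP, opposite ∠W+∠P]
2. ∠EZW = 63°  [same arc EW]
3. ∠WEZ = 52°  [△EWZ]
4. ∠ENW = 91°  [△ENW]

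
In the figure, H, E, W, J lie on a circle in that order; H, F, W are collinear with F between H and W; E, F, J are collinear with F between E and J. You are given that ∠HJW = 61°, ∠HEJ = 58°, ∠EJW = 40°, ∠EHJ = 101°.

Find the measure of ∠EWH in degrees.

∠EWH = 21°

1. ∠HEW = 119°  [cyclic HEWJ, opposite ∠E+∠J]
2. ∠EHW = 40°  [same arc EW]
3. ∠EWH = 21°  [△HEW]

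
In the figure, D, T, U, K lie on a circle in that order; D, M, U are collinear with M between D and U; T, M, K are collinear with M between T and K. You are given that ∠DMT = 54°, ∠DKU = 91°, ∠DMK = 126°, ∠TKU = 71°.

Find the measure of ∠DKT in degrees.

1. ∠DTU = 89°  [cyclic DTUK, opposite ∠T+∠K]
2. ∠TDU = 71°  [same arc TU]
3. ∠DUT = 20°  [△DTU]
4. ∠DKT = 20°  [same arc DT]

∠DKT = 20°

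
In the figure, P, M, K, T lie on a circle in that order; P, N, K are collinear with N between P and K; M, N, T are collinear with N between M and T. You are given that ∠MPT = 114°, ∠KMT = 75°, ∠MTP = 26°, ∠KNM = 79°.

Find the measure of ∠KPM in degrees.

1. ∠PMT = 40°  [△PMT]
2. ∠MNP = 101°  [linear pair at N on PK]
3. ∠KPM = 39°  [△PNM]

∠KPM = 39°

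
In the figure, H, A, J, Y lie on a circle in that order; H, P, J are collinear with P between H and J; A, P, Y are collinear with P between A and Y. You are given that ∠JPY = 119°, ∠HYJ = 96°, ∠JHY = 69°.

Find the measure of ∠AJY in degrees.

1. ∠HJY = 15°  [△HJY]
2. ∠JAY = 69°  [same arc JY]
3. ∠AYJ = 46°  [△JPY]
4. ∠AJY = 65°  [△AJY]

∠AJY = 65°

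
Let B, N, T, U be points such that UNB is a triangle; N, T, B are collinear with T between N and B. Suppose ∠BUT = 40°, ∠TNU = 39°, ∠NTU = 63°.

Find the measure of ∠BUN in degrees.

1. ∠BNU = 39°  [T on ray NB]
2. ∠BTU = 117°  [linear pair at T on NB]
3. ∠TBU = 23°  [△UTB]
4. ∠NBU = 23°  [T on ray BN]
5. ∠BUN = 118°  [△UNB]

∠BUN = 118°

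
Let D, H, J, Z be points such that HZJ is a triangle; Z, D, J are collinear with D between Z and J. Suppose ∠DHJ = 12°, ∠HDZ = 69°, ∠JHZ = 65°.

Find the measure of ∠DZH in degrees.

∠DZH = 58°

1. ∠HDJ = 111°  [linear pair at D on ZJ]
2. ∠DJH = 57°  [△HDJ]
3. ∠HJZ = 57°  [D on ray JZ]
4. ∠HZJ = 58°  [△HZJ]
5. ∠DZH = 58°  [D on ray ZJ]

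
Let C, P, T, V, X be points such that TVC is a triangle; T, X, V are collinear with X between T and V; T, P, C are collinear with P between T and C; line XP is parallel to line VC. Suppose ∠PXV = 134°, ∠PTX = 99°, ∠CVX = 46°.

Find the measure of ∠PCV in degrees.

1. ∠PXT = 46°  [linear pair at X on TV]
2. ∠TPX = 35°  [△TXP]
3. ∠CPX = 145°  [linear pair at P on TC]
4. ∠PCV = 35°  [XP∥VC, co-interior at C–P]

∠PCV = 35°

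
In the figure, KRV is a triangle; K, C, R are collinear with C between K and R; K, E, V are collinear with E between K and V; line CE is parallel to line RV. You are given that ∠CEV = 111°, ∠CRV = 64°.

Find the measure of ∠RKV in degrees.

1. ∠CEK = 69°  [linear pair at E on KV]
2. ∠KRV = 64°  [C on ray RK]
3. ∠KVR = 69°  [CE∥RV, corresponding at E]
4. ∠RKV = 47°  [△KRV]

∠RKV = 47°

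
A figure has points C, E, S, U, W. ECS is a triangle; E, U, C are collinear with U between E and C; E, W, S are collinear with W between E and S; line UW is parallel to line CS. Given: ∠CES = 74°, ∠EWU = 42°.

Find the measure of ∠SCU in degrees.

∠SCU = 64°

1. ∠UEW = 74°  [U on EC, W on ES]
2. ∠EUW = 64°  [△EUW]
3. ∠CUW = 116°  [linear pair at U on EC]
4. ∠SCU = 64°  [UW∥CS, co-interior at C–U]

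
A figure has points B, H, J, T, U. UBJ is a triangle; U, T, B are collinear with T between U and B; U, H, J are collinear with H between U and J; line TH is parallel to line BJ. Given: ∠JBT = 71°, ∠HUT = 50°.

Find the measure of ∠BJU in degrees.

1. ∠JBU = 71°  [T on ray BU]
2. ∠BUJ = 50°  [T on UB, H on UJ]
3. ∠BJU = 59°  [△UBJ]

∠BJU = 59°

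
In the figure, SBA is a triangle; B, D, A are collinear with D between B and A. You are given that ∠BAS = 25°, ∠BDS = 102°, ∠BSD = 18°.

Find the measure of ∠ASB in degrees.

1. ∠DBS = 60°  [△SBD]
2. ∠ABS = 60°  [D on ray BA]
3. ∠ASB = 95°  [△SBA]

∠ASB = 95°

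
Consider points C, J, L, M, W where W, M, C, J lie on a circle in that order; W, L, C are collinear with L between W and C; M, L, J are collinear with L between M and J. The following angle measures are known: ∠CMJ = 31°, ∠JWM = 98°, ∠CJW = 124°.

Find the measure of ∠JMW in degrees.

1. ∠CWJ = 31°  [same arc CJ]
2. ∠JCW = 25°  [△WCJ]
3. ∠JMW = 25°  [same arc WJ]

∠JMW = 25°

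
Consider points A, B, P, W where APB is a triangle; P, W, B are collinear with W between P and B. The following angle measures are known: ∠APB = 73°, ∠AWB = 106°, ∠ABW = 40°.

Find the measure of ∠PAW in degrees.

∠PAW = 33°

1. ∠APW = 73°  [W on ray PB]
2. ∠AWP = 74°  [linear pair at W on PB]
3. ∠PAW = 33°  [△APW]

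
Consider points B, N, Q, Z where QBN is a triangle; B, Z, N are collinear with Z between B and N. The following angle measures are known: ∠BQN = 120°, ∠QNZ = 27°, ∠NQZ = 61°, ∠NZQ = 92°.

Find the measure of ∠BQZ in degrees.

∠BQZ = 59°

1. ∠BNQ = 27°  [Z on ray NB]
2. ∠BZQ = 88°  [linear pair at Z on BN]
3. ∠NBQ = 33°  [△QBN]
4. ∠QBZ = 33°  [Z on ray BN]
5. ∠BQZ = 59°  [△QBZ]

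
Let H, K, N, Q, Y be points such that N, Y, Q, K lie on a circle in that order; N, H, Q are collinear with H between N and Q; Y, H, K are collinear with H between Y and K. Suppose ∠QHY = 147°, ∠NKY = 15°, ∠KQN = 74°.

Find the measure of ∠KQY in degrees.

1. ∠KHN = 147°  [vertical angles at H]
2. ∠NQY = 15°  [same arc NY]
3. ∠KHQ = 33°  [linear pair at H on NQ]
4. ∠KYQ = 18°  [△YHQ]
5. ∠QKY = 73°  [△QHK]
6. ∠KQY = 89°  [△YQK]

∠KQY = 89°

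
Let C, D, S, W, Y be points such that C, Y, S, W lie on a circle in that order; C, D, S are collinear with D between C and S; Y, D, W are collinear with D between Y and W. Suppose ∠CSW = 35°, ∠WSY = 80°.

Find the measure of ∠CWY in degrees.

∠CWY = 45°

1. ∠CYW = 35°  [same arc CW]
2. ∠WCY = 100°  [cyclic CYSW, opposite ∠C+∠S]
3. ∠CWY = 45°  [△CYW]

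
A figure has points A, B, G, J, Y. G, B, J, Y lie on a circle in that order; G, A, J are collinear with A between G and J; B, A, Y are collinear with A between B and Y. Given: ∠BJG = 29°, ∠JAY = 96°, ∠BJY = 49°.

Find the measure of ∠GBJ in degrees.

∠GBJ = 87°

1. ∠BYG = 29°  [same arc GB]
2. ∠BAG = 96°  [vertical angles at A]
3. ∠BGY = 131°  [cyclic GBJY, opposite ∠G+∠J]
4. ∠GBY = 20°  [△GBY]
5. ∠BGJ = 64°  [△GAB]
6. ∠GBJ = 87°  [△GBJ]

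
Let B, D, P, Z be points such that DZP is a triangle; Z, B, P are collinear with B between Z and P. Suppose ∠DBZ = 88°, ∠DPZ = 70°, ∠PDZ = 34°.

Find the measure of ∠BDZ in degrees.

∠BDZ = 16°

1. ∠DZP = 76°  [△DZP]
2. ∠BZD = 76°  [B on ray ZP]
3. ∠BDZ = 16°  [△DZB]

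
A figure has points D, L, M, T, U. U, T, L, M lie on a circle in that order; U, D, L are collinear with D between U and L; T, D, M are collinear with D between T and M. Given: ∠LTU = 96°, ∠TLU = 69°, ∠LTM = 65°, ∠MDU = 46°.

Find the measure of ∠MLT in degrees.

1. ∠LUT = 15°  [△UTL]
2. ∠LMT = 15°  [same arc TL]
3. ∠MLT = 100°  [△TLM]

∠MLT = 100°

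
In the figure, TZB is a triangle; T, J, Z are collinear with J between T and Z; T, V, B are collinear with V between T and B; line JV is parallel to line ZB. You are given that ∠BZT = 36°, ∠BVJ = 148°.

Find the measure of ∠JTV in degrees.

1. ∠TJV = 36°  [JV∥ZB, corresponding at J]
2. ∠JVT = 32°  [linear pair at V on TB]
3. ∠JTV = 112°  [△TJV]

∠JTV = 112°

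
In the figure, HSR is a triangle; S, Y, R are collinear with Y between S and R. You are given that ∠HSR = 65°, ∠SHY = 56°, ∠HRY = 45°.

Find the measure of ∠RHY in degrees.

∠RHY = 14°

1. ∠HSY = 65°  [Y on ray SR]
2. ∠HYS = 59°  [△HSY]
3. ∠HYR = 121°  [linear pair at Y on SR]
4. ∠RHY = 14°  [△HYR]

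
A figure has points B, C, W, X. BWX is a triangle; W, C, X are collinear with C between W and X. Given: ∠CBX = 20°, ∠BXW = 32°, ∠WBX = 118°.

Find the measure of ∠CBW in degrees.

∠CBW = 98°

1. ∠BWX = 30°  [△BWX]
2. ∠BXC = 32°  [C on ray XW]
3. ∠BWC = 30°  [C on ray WX]
4. ∠BCX = 128°  [△BCX]
5. ∠BCW = 52°  [linear pair at C on WX]
6. ∠CBW = 98°  [△BWC]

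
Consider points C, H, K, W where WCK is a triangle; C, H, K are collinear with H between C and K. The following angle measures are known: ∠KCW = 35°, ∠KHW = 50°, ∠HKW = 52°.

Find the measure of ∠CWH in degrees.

∠CWH = 15°

1. ∠HCW = 35°  [H on ray CK]
2. ∠CHW = 130°  [linear pair at H on CK]
3. ∠CWH = 15°  [△WCH]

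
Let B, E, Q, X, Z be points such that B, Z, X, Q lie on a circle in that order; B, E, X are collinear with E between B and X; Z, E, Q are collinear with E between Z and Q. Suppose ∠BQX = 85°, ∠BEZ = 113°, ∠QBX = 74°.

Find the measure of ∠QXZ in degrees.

∠QXZ = 60°

1. ∠BXQ = 21°  [△BXQ]
2. ∠QEX = 113°  [vertical angles at E]
3. ∠QZX = 74°  [same arc XQ]
4. ∠XQZ = 46°  [△XEQ]
5. ∠QXZ = 60°  [△ZXQ]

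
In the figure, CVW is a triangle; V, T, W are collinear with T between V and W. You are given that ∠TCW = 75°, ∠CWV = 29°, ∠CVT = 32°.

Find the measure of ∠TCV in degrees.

∠TCV = 44°

1. ∠CWT = 29°  [T on ray WV]
2. ∠CTW = 76°  [△CTW]
3. ∠CTV = 104°  [linear pair at T on VW]
4. ∠TCV = 44°  [△CVT]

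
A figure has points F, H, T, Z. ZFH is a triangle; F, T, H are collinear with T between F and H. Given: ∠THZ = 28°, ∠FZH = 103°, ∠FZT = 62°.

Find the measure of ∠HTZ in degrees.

∠HTZ = 111°

1. ∠FHZ = 28°  [T on ray HF]
2. ∠HFZ = 49°  [△ZFH]
3. ∠TFZ = 49°  [T on ray FH]
4. ∠FTZ = 69°  [△ZFT]
5. ∠HTZ = 111°  [linear pair at T on FH]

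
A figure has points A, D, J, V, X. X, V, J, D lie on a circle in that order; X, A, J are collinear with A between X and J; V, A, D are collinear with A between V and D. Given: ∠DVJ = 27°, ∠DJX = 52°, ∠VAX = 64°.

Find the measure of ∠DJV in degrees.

1. ∠DAJ = 64°  [vertical angles at A]
2. ∠JDV = 64°  [△JAD]
3. ∠DJV = 89°  [△VJD]

∠DJV = 89°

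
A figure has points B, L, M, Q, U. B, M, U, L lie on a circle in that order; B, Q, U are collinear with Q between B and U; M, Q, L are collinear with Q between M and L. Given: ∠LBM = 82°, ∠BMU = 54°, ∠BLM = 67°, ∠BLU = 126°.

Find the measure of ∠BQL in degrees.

∠BQL = 90°

1. ∠BML = 31°  [△BML]
2. ∠BUL = 31°  [same arc BL]
3. ∠LBU = 23°  [△BUL]
4. ∠BQL = 90°  [△BQL]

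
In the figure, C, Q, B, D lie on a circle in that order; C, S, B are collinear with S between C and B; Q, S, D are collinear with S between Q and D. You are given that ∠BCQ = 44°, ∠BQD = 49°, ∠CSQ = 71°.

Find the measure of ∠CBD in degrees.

1. ∠BDQ = 44°  [same arc QB]
2. ∠BSD = 71°  [vertical angles at S]
3. ∠CBD = 65°  [△BSD]

∠CBD = 65°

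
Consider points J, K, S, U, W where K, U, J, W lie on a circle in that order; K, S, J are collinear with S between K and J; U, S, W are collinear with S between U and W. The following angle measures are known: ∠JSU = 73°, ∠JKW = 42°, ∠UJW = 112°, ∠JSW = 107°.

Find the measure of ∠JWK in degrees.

1. ∠JUW = 42°  [same arc JW]
2. ∠JWU = 26°  [△UJW]
3. ∠KJW = 47°  [△JSW]
4. ∠JWK = 91°  [△KJW]

∠JWK = 91°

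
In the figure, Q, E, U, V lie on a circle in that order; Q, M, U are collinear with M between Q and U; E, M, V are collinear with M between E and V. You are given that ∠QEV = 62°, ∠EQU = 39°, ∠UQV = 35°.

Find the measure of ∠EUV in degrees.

∠EUV = 106°

1. ∠EVU = 39°  [same arc EU]
2. ∠UEV = 35°  [same arc UV]
3. ∠EUV = 106°  [△EUV]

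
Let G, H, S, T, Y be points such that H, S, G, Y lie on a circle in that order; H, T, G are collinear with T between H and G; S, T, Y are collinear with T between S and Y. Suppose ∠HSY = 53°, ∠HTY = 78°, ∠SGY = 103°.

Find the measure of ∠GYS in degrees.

1. ∠HGY = 53°  [same arc HY]
2. ∠GTY = 102°  [linear pair at T on HG]
3. ∠GYS = 25°  [△GTY]

∠GYS = 25°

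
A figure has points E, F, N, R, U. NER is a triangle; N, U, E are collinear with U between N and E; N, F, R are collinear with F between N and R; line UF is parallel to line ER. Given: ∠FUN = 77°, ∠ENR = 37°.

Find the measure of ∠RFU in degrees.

∠RFU = 114°

1. ∠NER = 77°  [UF∥ER, corresponding at U]
2. ∠ERN = 66°  [△NER]
3. ∠NFU = 66°  [UF∥ER, corresponding at F]
4. ∠RFU = 114°  [linear pair at F on NR]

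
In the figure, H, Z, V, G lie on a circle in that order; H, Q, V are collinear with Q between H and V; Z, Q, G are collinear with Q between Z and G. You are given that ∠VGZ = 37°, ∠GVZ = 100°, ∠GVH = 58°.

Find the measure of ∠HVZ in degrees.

1. ∠GHZ = 80°  [cyclic HZVG, opposite ∠H+∠V]
2. ∠GZH = 58°  [same arc HG]
3. ∠HGZ = 42°  [△HZG]
4. ∠HVZ = 42°  [same arc HZ]

∠HVZ = 42°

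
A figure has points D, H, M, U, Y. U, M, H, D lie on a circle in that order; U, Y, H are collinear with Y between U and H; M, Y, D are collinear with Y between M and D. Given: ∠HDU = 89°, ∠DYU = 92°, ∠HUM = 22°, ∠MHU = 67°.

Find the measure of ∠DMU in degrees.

∠DMU = 70°

1. ∠HYM = 92°  [vertical angles at Y]
2. ∠MYU = 88°  [linear pair at Y on UH]
3. ∠DMU = 70°  [△UYM]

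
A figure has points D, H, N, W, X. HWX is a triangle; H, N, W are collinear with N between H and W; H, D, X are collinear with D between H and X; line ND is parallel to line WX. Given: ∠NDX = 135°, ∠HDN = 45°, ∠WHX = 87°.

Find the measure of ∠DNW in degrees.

∠DNW = 132°

1. ∠HXW = 45°  [ND∥WX, corresponding at D]
2. ∠HWX = 48°  [△HWX]
3. ∠DNH = 48°  [ND∥WX, corresponding at N]
4. ∠DNW = 132°  [linear pair at N on HW]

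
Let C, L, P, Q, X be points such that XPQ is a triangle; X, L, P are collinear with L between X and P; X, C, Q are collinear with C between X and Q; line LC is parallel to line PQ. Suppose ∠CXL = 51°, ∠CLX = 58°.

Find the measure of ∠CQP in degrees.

1. ∠LCX = 71°  [△XLC]
2. ∠LCQ = 109°  [linear pair at C on XQ]
3. ∠CQP = 71°  [LC∥PQ, co-interior at Q–C]

∠CQP = 71°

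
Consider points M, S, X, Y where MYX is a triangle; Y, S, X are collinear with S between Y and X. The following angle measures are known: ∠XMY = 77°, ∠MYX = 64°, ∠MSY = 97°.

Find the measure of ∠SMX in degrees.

1. ∠MXY = 39°  [△MYX]
2. ∠MSX = 83°  [linear pair at S on YX]
3. ∠MXS = 39°  [S on ray XY]
4. ∠SMX = 58°  [△MSX]

∠SMX = 58°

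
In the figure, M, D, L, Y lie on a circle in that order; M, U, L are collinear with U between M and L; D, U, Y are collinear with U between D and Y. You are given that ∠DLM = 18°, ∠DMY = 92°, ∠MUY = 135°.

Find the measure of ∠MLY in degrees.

∠MLY = 70°

1. ∠DYM = 18°  [same arc MD]
2. ∠MDY = 70°  [△MDY]
3. ∠MLY = 70°  [same arc MY]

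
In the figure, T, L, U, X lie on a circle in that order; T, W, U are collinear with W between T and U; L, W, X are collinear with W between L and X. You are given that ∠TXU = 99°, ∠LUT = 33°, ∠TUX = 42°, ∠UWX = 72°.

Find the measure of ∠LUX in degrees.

∠LUX = 75°

1. ∠UTX = 39°  [△TUX]
2. ∠LXU = 66°  [△UWX]
3. ∠ULX = 39°  [same arc UX]
4. ∠LUX = 75°  [△LUX]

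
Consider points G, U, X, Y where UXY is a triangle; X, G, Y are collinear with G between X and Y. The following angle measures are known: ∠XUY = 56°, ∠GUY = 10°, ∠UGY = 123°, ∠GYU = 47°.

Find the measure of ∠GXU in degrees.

1. ∠UYX = 47°  [G on ray YX]
2. ∠UXY = 77°  [△UXY]
3. ∠GXU = 77°  [G on ray XY]

∠GXU = 77°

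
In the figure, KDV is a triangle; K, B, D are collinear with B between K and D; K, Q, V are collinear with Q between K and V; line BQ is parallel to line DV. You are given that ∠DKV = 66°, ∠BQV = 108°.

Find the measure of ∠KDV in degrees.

1. ∠BKQ = 66°  [B on KD, Q on KV]
2. ∠BQK = 72°  [linear pair at Q on KV]
3. ∠KBQ = 42°  [△KBQ]
4. ∠KDV = 42°  [BQ∥DV, corresponding at B]

∠KDV = 42°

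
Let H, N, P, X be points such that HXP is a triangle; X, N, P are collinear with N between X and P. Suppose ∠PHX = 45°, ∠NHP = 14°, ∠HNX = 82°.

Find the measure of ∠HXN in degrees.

1. ∠HNP = 98°  [linear pair at N on XP]
2. ∠HPN = 68°  [△HNP]
3. ∠HPX = 68°  [N on ray PX]
4. ∠HXP = 67°  [△HXP]
5. ∠HXN = 67°  [N on ray XP]

∠HXN = 67°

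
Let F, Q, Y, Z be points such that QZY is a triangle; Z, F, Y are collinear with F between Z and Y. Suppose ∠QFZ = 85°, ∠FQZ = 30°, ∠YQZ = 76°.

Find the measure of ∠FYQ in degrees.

1. ∠FZQ = 65°  [△QZF]
2. ∠QZY = 65°  [F on ray ZY]
3. ∠QYZ = 39°  [△QZY]
4. ∠FYQ = 39°  [F on ray YZ]

∠FYQ = 39°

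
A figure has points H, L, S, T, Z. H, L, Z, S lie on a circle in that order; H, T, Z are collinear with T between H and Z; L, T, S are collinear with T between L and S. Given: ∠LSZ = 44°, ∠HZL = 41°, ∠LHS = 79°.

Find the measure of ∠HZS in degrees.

1. ∠HSL = 41°  [same arc HL]
2. ∠HLS = 60°  [△HLS]
3. ∠HZS = 60°  [same arc HS]

∠HZS = 60°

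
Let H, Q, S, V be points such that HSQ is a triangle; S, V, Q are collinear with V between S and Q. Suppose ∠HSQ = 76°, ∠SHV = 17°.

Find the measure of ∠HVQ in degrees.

1. ∠HSV = 76°  [V on ray SQ]
2. ∠HVS = 87°  [△HSV]
3. ∠HVQ = 93°  [linear pair at V on SQ]

∠HVQ = 93°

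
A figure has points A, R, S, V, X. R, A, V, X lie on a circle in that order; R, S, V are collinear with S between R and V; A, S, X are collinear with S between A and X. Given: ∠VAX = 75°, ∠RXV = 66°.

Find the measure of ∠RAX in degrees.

1. ∠VRX = 75°  [same arc VX]
2. ∠RVX = 39°  [△RVX]
3. ∠RAX = 39°  [same arc RX]

∠RAX = 39°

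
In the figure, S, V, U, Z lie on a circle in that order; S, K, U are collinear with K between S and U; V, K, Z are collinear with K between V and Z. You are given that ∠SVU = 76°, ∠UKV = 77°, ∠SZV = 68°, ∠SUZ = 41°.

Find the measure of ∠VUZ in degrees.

∠VUZ = 109°

1. ∠SKZ = 77°  [vertical angles at K]
2. ∠SUV = 68°  [same arc SV]
3. ∠UKZ = 103°  [linear pair at K on SU]
4. ∠UVZ = 35°  [△VKU]
5. ∠UZV = 36°  [△UKZ]
6. ∠VUZ = 109°  [△VUZ]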